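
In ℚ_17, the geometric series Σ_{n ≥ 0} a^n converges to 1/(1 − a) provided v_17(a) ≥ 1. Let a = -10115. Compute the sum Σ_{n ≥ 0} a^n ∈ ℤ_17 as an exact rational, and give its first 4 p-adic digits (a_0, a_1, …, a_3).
Σ a^n = 1/(1 − a) = 1/10116;  first 4 digits = (1, 0, 16, 14)

v_17(a) = 2 ≥ 1, so the series converges in ℤ_17 to 1/(1 − a) = 1/(1 − (-10115)) = 1/10116. Expand this rational in ℤ_17: compute digits iteratively via d_i = x_i mod 17, x_{i+1} = (x_i − d_i)/17. The first 4 digits are (1, 0, 16, 14).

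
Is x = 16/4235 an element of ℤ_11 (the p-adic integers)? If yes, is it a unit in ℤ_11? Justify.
x ∉ ℤ_11 (v_11(x) = -2 < 0)

ℤ_11 = {x ∈ ℚ_11 : v_11(x) ≥ 0} and ℤ_11^× = {x ∈ ℤ_11 : v_11(x) = 0}. Here v_11(16/4235) = v_11(num) − v_11(den) = -2; compare against these criteria.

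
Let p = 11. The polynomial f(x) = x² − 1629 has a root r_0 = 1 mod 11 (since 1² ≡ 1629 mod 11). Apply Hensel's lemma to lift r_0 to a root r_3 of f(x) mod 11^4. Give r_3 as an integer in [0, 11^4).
r_3 = 10253 (mod 14641)

Hensel's recurrence: r_{i+1} = r_i − f(r_i)·(f′(r_i))^{-1} mod 11^{i+2}, with f′(x) = 2x. Iterate:
  r_0 = 1 (mod 11)
  r_1 = 89 (mod 121)
  r_2 = 936 (mod 1331)
  r_3 = 10253 (mod 14641)
Final: r_3 = 10253, and one checks f(r_3) ≡ 0 mod 11^4.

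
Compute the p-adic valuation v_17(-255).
v_17(-255) = 1

v_17(n) is the largest exponent k such that 17^k divides n. Factor out: -255 = -17^1 · 15. (Sign doesn't affect v_p.) So v_17(-255) = 1.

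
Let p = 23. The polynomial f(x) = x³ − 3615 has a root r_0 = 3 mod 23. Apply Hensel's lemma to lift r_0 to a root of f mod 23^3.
r_2 = 10422 (mod 12167)

Hensel: r_{i+1} = r_i − f(r_i)/f′(r_i) mod 23^{i+2}, where f′(x) = 3x². Iterate:
  r_0 = 3 (mod 23)
  r_1 = 371 (mod 529)
  r_2 = 10422 (mod 12167)
Final: r = 10422 with f(r) ≡ 0 mod 23^3.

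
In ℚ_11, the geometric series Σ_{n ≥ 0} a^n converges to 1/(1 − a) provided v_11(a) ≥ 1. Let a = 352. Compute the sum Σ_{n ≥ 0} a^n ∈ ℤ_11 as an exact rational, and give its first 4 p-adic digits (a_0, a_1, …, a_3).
Σ a^n = 1/(1 − a) = -1/351;  first 4 digits = (1, 10, 3, 4)

v_11(a) = 1 ≥ 1, so the series converges in ℤ_11 to 1/(1 − a) = 1/(1 − 352) = -1/351. Expand this rational in ℤ_11: compute digits iteratively via d_i = x_i mod 11, x_{i+1} = (x_i − d_i)/11. The first 4 digits are (1, 10, 3, 4).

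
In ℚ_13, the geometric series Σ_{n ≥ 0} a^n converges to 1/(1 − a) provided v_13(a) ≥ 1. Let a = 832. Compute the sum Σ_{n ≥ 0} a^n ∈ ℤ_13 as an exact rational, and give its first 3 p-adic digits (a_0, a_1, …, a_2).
Σ a^n = 1/(1 − a) = -1/831;  first 3 digits = (1, 12, 5)

v_13(a) = 1 ≥ 1, so the series converges in ℤ_13 to 1/(1 − a) = 1/(1 − 832) = -1/831. Expand this rational in ℤ_13: compute digits iteratively via d_i = x_i mod 13, x_{i+1} = (x_i − d_i)/13. The first 3 digits are (1, 12, 5).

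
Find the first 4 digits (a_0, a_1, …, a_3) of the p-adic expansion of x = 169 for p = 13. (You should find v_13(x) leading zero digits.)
(a_0, …, a_3) = (0, 0, 1, 0)

v_13(169) = 2, so a_0 = ... = a_1 = 0. Factor out: x = 13^2 · u with u = 1 a unit in ℤ_13. Expand u iteratively via a_{v+i} = u_i mod 13, u_{i+1} = (u_i − a_{v+i})/13:
  u_0 = 1;  a_2 = 1;  u_1 = (u_0 − 1)/13 = 0
  u_1 = 0;  a_3 = 0;  u_2 = (u_1 − 0)/13 = 0
Digits: (0, 0, 1, 0).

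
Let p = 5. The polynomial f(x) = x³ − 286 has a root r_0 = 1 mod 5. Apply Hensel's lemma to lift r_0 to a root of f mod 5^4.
r_3 = 446 (mod 625)

Hensel: r_{i+1} = r_i − f(r_i)/f′(r_i) mod 5^{i+2}, where f′(x) = 3x². Iterate:
  r_0 = 1 (mod 5)
  r_1 = 21 (mod 25)
  r_2 = 71 (mod 125)
  r_3 = 446 (mod 625)
Final: r = 446 with f(r) ≡ 0 mod 5^4.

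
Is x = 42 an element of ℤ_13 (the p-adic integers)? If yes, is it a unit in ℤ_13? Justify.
x ∈ ℤ_13^× (unit); v_13(x) = 0

ℤ_13 = {x ∈ ℚ_13 : v_13(x) ≥ 0} and ℤ_13^× = {x ∈ ℤ_13 : v_13(x) = 0}. Here v_13(42) = v_13(num) − v_13(den) = 0; compare against these criteria.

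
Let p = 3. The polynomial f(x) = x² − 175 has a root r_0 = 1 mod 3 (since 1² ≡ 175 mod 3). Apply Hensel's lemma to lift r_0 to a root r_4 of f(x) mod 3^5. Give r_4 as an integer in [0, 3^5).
r_4 = 97 (mod 243)

Hensel's recurrence: r_{i+1} = r_i − f(r_i)·(f′(r_i))^{-1} mod 3^{i+2}, with f′(x) = 2x. Iterate:
  r_0 = 1 (mod 3)
  r_1 = 7 (mod 9)
  r_2 = 16 (mod 27)
  r_3 = 16 (mod 81)
  r_4 = 97 (mod 243)
Final: r_4 = 97, and one checks f(r_4) ≡ 0 mod 3^5.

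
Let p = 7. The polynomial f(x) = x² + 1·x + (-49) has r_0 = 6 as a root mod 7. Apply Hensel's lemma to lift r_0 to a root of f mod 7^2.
r_1 = 48 (mod 49)

Hensel: r_{i+1} = r_i − f(r_i)·(f′(r_i))^{-1} mod 7^{i+2}, f′(x) = 2x + 1. Iterate:
  r_0 = 6 (mod 7)
  r_1 = 48 (mod 49)
Final: r = 48 satisfies f(r) ≡ 0 mod 7^2.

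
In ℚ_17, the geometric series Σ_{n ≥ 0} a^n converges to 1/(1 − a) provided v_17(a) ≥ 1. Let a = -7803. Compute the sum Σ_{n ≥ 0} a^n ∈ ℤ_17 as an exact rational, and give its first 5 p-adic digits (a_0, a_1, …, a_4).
Σ a^n = 1/(1 − a) = 1/7804;  first 5 digits = (1, 0, 7, 15, 14)

v_17(a) = 2 ≥ 1, so the series converges in ℤ_17 to 1/(1 − a) = 1/(1 − (-7803)) = 1/7804. Expand this rational in ℤ_17: compute digits iteratively via d_i = x_i mod 17, x_{i+1} = (x_i − d_i)/17. The first 5 digits are (1, 0, 7, 15, 14).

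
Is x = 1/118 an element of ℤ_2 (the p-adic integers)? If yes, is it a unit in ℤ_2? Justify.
x ∉ ℤ_2 (v_2(x) = -1 < 0)

ℤ_2 = {x ∈ ℚ_2 : v_2(x) ≥ 0} and ℤ_2^× = {x ∈ ℤ_2 : v_2(x) = 0}. Here v_2(1/118) = v_2(num) − v_2(den) = -1; compare against these criteria.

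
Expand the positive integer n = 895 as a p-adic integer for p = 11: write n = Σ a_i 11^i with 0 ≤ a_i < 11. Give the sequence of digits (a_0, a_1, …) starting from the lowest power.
(a_0, a_1, …) = (4, 4, 7)

Repeated division by 11 gives the digits low-to-high: 895 = 4 + 4·11^1 + 7·11^2. Digit sequence: (4, 4, 7).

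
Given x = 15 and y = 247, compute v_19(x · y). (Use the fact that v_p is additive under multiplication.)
v_19(3705) = 1

v_p(x) = 0 (factor: 15 = 19^0 · 15); v_p(y) = 1 (factor: 247 = 19^1 · 13). Additivity: v_p(xy) = v_p(x) + v_p(y) = 0 + 1 = 1. (Direct check: xy = 3705 = 19^1 · (195).)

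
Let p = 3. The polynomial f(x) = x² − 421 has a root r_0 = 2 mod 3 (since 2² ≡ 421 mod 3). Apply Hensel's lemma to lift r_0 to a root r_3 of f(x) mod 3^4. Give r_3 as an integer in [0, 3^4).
r_3 = 77 (mod 81)

Hensel's recurrence: r_{i+1} = r_i − f(r_i)·(f′(r_i))^{-1} mod 3^{i+2}, with f′(x) = 2x. Iterate:
  r_0 = 2 (mod 3)
  r_1 = 5 (mod 9)
  r_2 = 23 (mod 27)
  r_3 = 77 (mod 81)
Final: r_3 = 77, and one checks f(r_3) ≡ 0 mod 3^4.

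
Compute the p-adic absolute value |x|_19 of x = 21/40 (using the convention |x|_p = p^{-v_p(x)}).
|21/40|_19 = 1

Step 1 — compute v_19(x) by factoring powers of 19 out of the numerator and denominator: v_19(21/40) = 0. Step 2 — apply |x|_p = p^{-v_p(x)} = 19^{0} = 1.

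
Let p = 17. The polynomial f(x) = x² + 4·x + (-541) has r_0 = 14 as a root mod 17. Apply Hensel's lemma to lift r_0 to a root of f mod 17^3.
r_2 = 2326 (mod 4913)

Hensel: r_{i+1} = r_i − f(r_i)·(f′(r_i))^{-1} mod 17^{i+2}, f′(x) = 2x + 4. Iterate:
  r_0 = 14 (mod 17)
  r_1 = 14 (mod 289)
  r_2 = 2326 (mod 4913)
Final: r = 2326 satisfies f(r) ≡ 0 mod 17^3.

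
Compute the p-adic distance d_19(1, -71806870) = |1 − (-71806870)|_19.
d_19(1, -71806870) = 1/2476099

Step 1 — x − y = 1 − (-71806870) = 71806871. Step 2 — v_19(71806871) = 5 (factor: 71806871 = (19^5 · 29); the sign does not affect v_p). Step 3 — |x − y|_19 = 19^{-5} = 1/2476099.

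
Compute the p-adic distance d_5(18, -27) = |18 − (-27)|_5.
d_5(18, -27) = 1/5

Step 1 — x − y = 18 − (-27) = 45. Step 2 — v_5(45) = 1 (factor: 45 = (5^1 · 9); the sign does not affect v_p). Step 3 — |x − y|_5 = 5^{-1} = 1/5.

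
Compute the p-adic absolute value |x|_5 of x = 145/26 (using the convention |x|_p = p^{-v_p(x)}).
|145/26|_5 = 1/5

Step 1 — compute v_5(x) by factoring powers of 5 out of the numerator and denominator: v_5(145/26) = 1. Step 2 — apply |x|_p = p^{-v_p(x)} = 5^{-1} = 1/5.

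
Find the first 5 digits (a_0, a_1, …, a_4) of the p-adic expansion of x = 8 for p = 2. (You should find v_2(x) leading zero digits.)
(a_0, …, a_4) = (0, 0, 0, 1, 0)

v_2(8) = 3, so a_0 = ... = a_2 = 0. Factor out: x = 2^3 · u with u = 1 a unit in ℤ_2. Expand u iteratively via a_{v+i} = u_i mod 2, u_{i+1} = (u_i − a_{v+i})/2:
  u_0 = 1;  a_3 = 1;  u_1 = (u_0 − 1)/2 = 0
  u_1 = 0;  a_4 = 0;  u_2 = (u_1 − 0)/2 = 0
Digits: (0, 0, 0, 1, 0).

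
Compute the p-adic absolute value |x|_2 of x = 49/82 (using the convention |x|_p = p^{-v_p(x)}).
|49/82|_2 = 2

Step 1 — compute v_2(x) by factoring powers of 2 out of the numerator and denominator: v_2(49/82) = -1. Step 2 — apply |x|_p = p^{-v_p(x)} = 2^{1} = 2.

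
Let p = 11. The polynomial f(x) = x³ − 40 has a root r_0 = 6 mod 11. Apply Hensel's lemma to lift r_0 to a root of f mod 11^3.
r_2 = 94 (mod 1331)

Hensel: r_{i+1} = r_i − f(r_i)/f′(r_i) mod 11^{i+2}, where f′(x) = 3x². Iterate:
  r_0 = 6 (mod 11)
  r_1 = 94 (mod 121)
  r_2 = 94 (mod 1331)
Final: r = 94 with f(r) ≡ 0 mod 11^3.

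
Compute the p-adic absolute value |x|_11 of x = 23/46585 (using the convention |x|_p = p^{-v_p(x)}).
|23/46585|_11 = 1331

Step 1 — compute v_11(x) by factoring powers of 11 out of the numerator and denominator: v_11(23/46585) = -3. Step 2 — apply |x|_p = p^{-v_p(x)} = 11^{3} = 1331.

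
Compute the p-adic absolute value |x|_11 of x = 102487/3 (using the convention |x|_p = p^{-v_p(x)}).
|102487/3|_11 = 1/14641

Step 1 — compute v_11(x) by factoring powers of 11 out of the numerator and denominator: v_11(102487/3) = 4. Step 2 — apply |x|_p = p^{-v_p(x)} = 11^{-4} = 1/14641.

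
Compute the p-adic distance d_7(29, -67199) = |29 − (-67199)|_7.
d_7(29, -67199) = 1/16807

Step 1 — x − y = 29 − (-67199) = 67228. Step 2 — v_7(67228) = 5 (factor: 67228 = (7^5 · 4); the sign does not affect v_p). Step 3 — |x − y|_7 = 7^{-5} = 1/16807.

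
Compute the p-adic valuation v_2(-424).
v_2(-424) = 3

v_2(n) is the largest exponent k such that 2^k divides n. Factor out: -424 = -2^3 · 53. (Sign doesn't affect v_p.) So v_2(-424) = 3.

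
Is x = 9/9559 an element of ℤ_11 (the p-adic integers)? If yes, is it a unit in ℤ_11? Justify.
x ∉ ℤ_11 (v_11(x) = -2 < 0)

ℤ_11 = {x ∈ ℚ_11 : v_11(x) ≥ 0} and ℤ_11^× = {x ∈ ℤ_11 : v_11(x) = 0}. Here v_11(9/9559) = v_11(num) − v_11(den) = -2; compare against these criteria.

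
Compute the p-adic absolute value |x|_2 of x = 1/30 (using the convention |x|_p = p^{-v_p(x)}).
|1/30|_2 = 2

Step 1 — compute v_2(x) by factoring powers of 2 out of the numerator and denominator: v_2(1/30) = -1. Step 2 — apply |x|_p = p^{-v_p(x)} = 2^{1} = 2.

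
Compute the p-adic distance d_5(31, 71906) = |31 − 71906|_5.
d_5(31, 71906) = 1/3125

Step 1 — x − y = 31 − 71906 = -71875. Step 2 — v_5(-71875) = 5 (factor: -71875 = −(5^5 · 23); the sign does not affect v_p). Step 3 — |x − y|_5 = 5^{-5} = 1/3125.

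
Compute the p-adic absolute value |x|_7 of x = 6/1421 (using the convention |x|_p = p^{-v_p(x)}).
|6/1421|_7 = 49

Step 1 — compute v_7(x) by factoring powers of 7 out of the numerator and denominator: v_7(6/1421) = -2. Step 2 — apply |x|_p = p^{-v_p(x)} = 7^{2} = 49.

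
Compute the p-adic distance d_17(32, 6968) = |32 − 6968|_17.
d_17(32, 6968) = 1/289

Step 1 — x − y = 32 − 6968 = -6936. Step 2 — v_17(-6936) = 2 (factor: -6936 = −(17^2 · 24); the sign does not affect v_p). Step 3 — |x − y|_17 = 17^{-2} = 1/289.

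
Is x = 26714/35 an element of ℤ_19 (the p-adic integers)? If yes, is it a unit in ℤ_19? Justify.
x ∈ ℤ_19 but not a unit; v_19(x) = 2 > 0

ℤ_19 = {x ∈ ℚ_19 : v_19(x) ≥ 0} and ℤ_19^× = {x ∈ ℤ_19 : v_19(x) = 0}. Here v_19(26714/35) = v_19(num) − v_19(den) = 2; compare against these criteria.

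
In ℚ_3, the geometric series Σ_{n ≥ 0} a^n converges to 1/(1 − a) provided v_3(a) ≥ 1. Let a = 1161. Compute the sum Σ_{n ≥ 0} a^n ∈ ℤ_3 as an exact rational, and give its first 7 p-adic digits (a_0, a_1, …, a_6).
Σ a^n = 1/(1 − a) = -1/1160;  first 7 digits = (1, 0, 0, 1, 2, 1, 2)

v_3(a) = 3 ≥ 1, so the series converges in ℤ_3 to 1/(1 − a) = 1/(1 − 1161) = -1/1160. Expand this rational in ℤ_3: compute digits iteratively via d_i = x_i mod 3, x_{i+1} = (x_i − d_i)/3. The first 7 digits are (1, 0, 0, 1, 2, 1, 2).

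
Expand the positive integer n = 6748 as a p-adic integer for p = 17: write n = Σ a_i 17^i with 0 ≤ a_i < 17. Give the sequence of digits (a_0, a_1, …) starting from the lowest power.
(a_0, a_1, …) = (16, 5, 6, 1)

Repeated division by 17 gives the digits low-to-high: 6748 = 16 + 5·17^1 + 6·17^2 + 1·17^3. Digit sequence: (16, 5, 6, 1).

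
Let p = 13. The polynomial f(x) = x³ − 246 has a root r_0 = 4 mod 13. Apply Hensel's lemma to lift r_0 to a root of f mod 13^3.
r_2 = 1733 (mod 2197)

Hensel: r_{i+1} = r_i − f(r_i)/f′(r_i) mod 13^{i+2}, where f′(x) = 3x². Iterate:
  r_0 = 4 (mod 13)
  r_1 = 43 (mod 169)
  r_2 = 1733 (mod 2197)
Final: r = 1733 with f(r) ≡ 0 mod 13^3.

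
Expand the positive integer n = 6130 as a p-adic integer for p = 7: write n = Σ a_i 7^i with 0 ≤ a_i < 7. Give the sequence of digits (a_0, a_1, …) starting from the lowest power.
(a_0, a_1, …) = (5, 0, 6, 3, 2)

Repeated division by 7 gives the digits low-to-high: 6130 = 5 + 6·7^2 + 3·7^3 + 2·7^4. Digit sequence: (5, 0, 6, 3, 2).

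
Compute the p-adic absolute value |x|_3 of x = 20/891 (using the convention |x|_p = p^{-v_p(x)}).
|20/891|_3 = 81

Step 1 — compute v_3(x) by factoring powers of 3 out of the numerator and denominator: v_3(20/891) = -4. Step 2 — apply |x|_p = p^{-v_p(x)} = 3^{4} = 81.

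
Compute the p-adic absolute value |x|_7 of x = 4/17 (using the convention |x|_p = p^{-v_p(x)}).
|4/17|_7 = 1

Step 1 — compute v_7(x) by factoring powers of 7 out of the numerator and denominator: v_7(4/17) = 0. Step 2 — apply |x|_p = p^{-v_p(x)} = 7^{0} = 1.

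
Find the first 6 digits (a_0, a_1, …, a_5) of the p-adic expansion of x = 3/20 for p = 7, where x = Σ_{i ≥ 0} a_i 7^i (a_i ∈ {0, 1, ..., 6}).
(a_0, …, a_5) = (4, 4, 6, 5, 3, 4)

v_7(3/20) = 0 (numerator and denominator both coprime to 7), so x ∈ ℤ_7^×. Compute digits iteratively via a_i = x_i mod 7, x_{i+1} = (x_i − a_i)/7, with x_0 = x:
  x_0 = 3/20;  a_0 = 4;  x_1 = (x_0 − 4)/7 = -11/20
  x_1 = -11/20;  a_1 = 4;  x_2 = (x_1 − 4)/7 = -13/20
  x_2 = -13/20;  a_2 = 6;  x_3 = (x_2 − 6)/7 = -19/20
  x_3 = -19/20;  a_3 = 5;  x_4 = (x_3 − 5)/7 = -17/20
  x_4 = -17/20;  a_4 = 3;  x_5 = (x_4 − 3)/7 = -11/20
  x_5 = -11/20;  a_5 = 4;  x_6 = (x_5 − 4)/7 = -13/20
Digits: (4, 4, 6, 5, 3, 4).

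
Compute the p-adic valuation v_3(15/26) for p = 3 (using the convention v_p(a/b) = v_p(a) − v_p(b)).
v_3(15/26) = 1

Factor powers of 3 from the numerator and denominator of the reduced fraction: 15 = 3^1 · 5 and 26 = 3^0 · 26. Apply v_p(a/b) = v_p(a) − v_p(b): v_3(15/26) = 1 − 0 = 1.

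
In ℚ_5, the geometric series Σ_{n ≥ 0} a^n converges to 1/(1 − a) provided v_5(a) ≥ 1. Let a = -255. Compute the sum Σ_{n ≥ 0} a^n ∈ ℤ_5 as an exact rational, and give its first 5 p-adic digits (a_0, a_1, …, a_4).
Σ a^n = 1/(1 − a) = 1/256;  first 5 digits = (1, 4, 0, 2, 4)

v_5(a) = 1 ≥ 1, so the series converges in ℤ_5 to 1/(1 − a) = 1/(1 − (-255)) = 1/256. Expand this rational in ℤ_5: compute digits iteratively via d_i = x_i mod 5, x_{i+1} = (x_i − d_i)/5. The first 5 digits are (1, 4, 0, 2, 4).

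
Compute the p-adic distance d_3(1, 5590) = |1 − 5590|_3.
d_3(1, 5590) = 1/243

Step 1 — x − y = 1 − 5590 = -5589. Step 2 — v_3(-5589) = 5 (factor: -5589 = −(3^5 · 23); the sign does not affect v_p). Step 3 — |x − y|_3 = 3^{-5} = 1/243.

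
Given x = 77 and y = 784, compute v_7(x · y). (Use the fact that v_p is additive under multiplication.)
v_7(60368) = 3

v_p(x) = 1 (factor: 77 = 7^1 · 11); v_p(y) = 2 (factor: 784 = 7^2 · 16). Additivity: v_p(xy) = v_p(x) + v_p(y) = 1 + 2 = 3. (Direct check: xy = 60368 = 7^3 · (176).)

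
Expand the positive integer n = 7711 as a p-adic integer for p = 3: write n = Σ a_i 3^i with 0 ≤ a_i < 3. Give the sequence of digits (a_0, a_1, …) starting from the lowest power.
(a_0, a_1, …) = (1, 2, 1, 0, 2, 1, 1, 0, 1)

Repeated division by 3 gives the digits low-to-high: 7711 = 1 + 2·3^1 + 1·3^2 + 2·3^4 + 1·3^5 + 1·3^6 + 1·3^8. Digit sequence: (1, 2, 1, 0, 2, 1, 1, 0, 1).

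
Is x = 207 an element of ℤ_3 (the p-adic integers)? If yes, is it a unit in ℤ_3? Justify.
x ∈ ℤ_3 but not a unit; v_3(x) = 2 > 0

ℤ_3 = {x ∈ ℚ_3 : v_3(x) ≥ 0} and ℤ_3^× = {x ∈ ℤ_3 : v_3(x) = 0}. Here v_3(207) = v_3(num) − v_3(den) = 2; compare against these criteria.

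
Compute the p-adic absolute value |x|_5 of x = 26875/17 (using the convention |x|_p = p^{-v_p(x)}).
|26875/17|_5 = 1/625

Step 1 — compute v_5(x) by factoring powers of 5 out of the numerator and denominator: v_5(26875/17) = 4. Step 2 — apply |x|_p = p^{-v_p(x)} = 5^{-4} = 1/625.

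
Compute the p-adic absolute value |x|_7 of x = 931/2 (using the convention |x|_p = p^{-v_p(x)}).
|931/2|_7 = 1/49

Step 1 — compute v_7(x) by factoring powers of 7 out of the numerator and denominator: v_7(931/2) = 2. Step 2 — apply |x|_p = p^{-v_p(x)} = 7^{-2} = 1/49.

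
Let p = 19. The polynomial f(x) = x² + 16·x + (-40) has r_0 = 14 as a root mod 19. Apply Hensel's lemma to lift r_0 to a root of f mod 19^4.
r_3 = 32200 (mod 130321)

Hensel: r_{i+1} = r_i − f(r_i)·(f′(r_i))^{-1} mod 19^{i+2}, f′(x) = 2x + 16. Iterate:
  r_0 = 14 (mod 19)
  r_1 = 71 (mod 361)
  r_2 = 4764 (mod 6859)
  r_3 = 32200 (mod 130321)
Final: r = 32200 satisfies f(r) ≡ 0 mod 19^4.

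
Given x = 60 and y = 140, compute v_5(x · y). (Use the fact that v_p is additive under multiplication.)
v_5(8400) = 2

v_p(x) = 1 (factor: 60 = 5^1 · 12); v_p(y) = 1 (factor: 140 = 5^1 · 28). Additivity: v_p(xy) = v_p(x) + v_p(y) = 1 + 1 = 2. (Direct check: xy = 8400 = 5^2 · (336).)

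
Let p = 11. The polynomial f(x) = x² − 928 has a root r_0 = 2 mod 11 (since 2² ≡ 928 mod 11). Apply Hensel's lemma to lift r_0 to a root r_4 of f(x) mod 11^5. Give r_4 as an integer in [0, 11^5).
r_4 = 54441 (mod 161051)

Hensel's recurrence: r_{i+1} = r_i − f(r_i)·(f′(r_i))^{-1} mod 11^{i+2}, with f′(x) = 2x. Iterate:
  r_0 = 2 (mod 11)
  r_1 = 112 (mod 121)
  r_2 = 1201 (mod 1331)
  r_3 = 10518 (mod 14641)
  r_4 = 54441 (mod 161051)
Final: r_4 = 54441, and one checks f(r_4) ≡ 0 mod 11^5.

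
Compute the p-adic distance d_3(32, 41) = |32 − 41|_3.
d_3(32, 41) = 1/9

Step 1 — x − y = 32 − 41 = -9. Step 2 — v_3(-9) = 2 (factor: -9 = −(3^2 · 1); the sign does not affect v_p). Step 3 — |x − y|_3 = 3^{-2} = 1/9.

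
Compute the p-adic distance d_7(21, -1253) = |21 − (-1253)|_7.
d_7(21, -1253) = 1/49

Step 1 — x − y = 21 − (-1253) = 1274. Step 2 — v_7(1274) = 2 (factor: 1274 = (7^2 · 26); the sign does not affect v_p). Step 3 — |x − y|_7 = 7^{-2} = 1/49.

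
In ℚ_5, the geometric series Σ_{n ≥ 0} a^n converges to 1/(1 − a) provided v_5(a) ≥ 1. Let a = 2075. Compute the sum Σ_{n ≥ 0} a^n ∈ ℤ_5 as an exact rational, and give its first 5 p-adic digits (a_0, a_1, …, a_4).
Σ a^n = 1/(1 − a) = -1/2074;  first 5 digits = (1, 0, 3, 1, 2)

v_5(a) = 2 ≥ 1, so the series converges in ℤ_5 to 1/(1 − a) = 1/(1 − 2075) = -1/2074. Expand this rational in ℤ_5: compute digits iteratively via d_i = x_i mod 5, x_{i+1} = (x_i − d_i)/5. The first 5 digits are (1, 0, 3, 1, 2).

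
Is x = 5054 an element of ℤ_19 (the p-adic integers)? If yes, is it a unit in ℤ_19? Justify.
x ∈ ℤ_19 but not a unit; v_19(x) = 2 > 0

ℤ_19 = {x ∈ ℚ_19 : v_19(x) ≥ 0} and ℤ_19^× = {x ∈ ℤ_19 : v_19(x) = 0}. Here v_19(5054) = v_19(num) − v_19(den) = 2; compare against these criteria.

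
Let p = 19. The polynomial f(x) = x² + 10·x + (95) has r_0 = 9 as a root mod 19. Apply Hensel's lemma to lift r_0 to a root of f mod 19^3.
r_2 = 180 (mod 6859)

Hensel: r_{i+1} = r_i − f(r_i)·(f′(r_i))^{-1} mod 19^{i+2}, f′(x) = 2x + 10. Iterate:
  r_0 = 9 (mod 19)
  r_1 = 180 (mod 361)
  r_2 = 180 (mod 6859)
Final: r = 180 satisfies f(r) ≡ 0 mod 19^3.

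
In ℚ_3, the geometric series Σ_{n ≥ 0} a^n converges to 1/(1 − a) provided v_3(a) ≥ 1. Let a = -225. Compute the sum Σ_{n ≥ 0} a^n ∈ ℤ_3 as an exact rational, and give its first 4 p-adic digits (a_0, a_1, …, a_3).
Σ a^n = 1/(1 − a) = 1/226;  first 4 digits = (1, 0, 2, 0)

v_3(a) = 2 ≥ 1, so the series converges in ℤ_3 to 1/(1 − a) = 1/(1 − (-225)) = 1/226. Expand this rational in ℤ_3: compute digits iteratively via d_i = x_i mod 3, x_{i+1} = (x_i − d_i)/3. The first 4 digits are (1, 0, 2, 0).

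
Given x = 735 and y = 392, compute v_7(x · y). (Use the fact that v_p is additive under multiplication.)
v_7(288120) = 4

v_p(x) = 2 (factor: 735 = 7^2 · 15); v_p(y) = 2 (factor: 392 = 7^2 · 8). Additivity: v_p(xy) = v_p(x) + v_p(y) = 2 + 2 = 4. (Direct check: xy = 288120 = 7^4 · (120).)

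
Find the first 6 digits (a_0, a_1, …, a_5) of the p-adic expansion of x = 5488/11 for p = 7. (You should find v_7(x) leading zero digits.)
(a_0, …, a_5) = (0, 0, 0, 4, 6, 1)

v_7(5488/11) = 3, so a_0 = ... = a_2 = 0. Factor out: x = 7^3 · u with u = 16/11 a unit in ℤ_7. Expand u iteratively via a_{v+i} = u_i mod 7, u_{i+1} = (u_i − a_{v+i})/7:
  u_0 = 16/11;  a_3 = 4;  u_1 = (u_0 − 4)/7 = -4/11
  u_1 = -4/11;  a_4 = 6;  u_2 = (u_1 − 6)/7 = -10/11
  u_2 = -10/11;  a_5 = 1;  u_3 = (u_2 − 1)/7 = -3/11
Digits: (0, 0, 0, 4, 6, 1).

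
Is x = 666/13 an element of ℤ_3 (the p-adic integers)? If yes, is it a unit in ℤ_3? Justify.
x ∈ ℤ_3 but not a unit; v_3(x) = 2 > 0

ℤ_3 = {x ∈ ℚ_3 : v_3(x) ≥ 0} and ℤ_3^× = {x ∈ ℤ_3 : v_3(x) = 0}. Here v_3(666/13) = v_3(num) − v_3(den) = 2; compare against these criteria.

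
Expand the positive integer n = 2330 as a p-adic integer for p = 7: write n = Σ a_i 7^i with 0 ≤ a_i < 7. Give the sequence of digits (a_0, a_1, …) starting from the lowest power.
(a_0, a_1, …) = (6, 3, 5, 6)

Repeated division by 7 gives the digits low-to-high: 2330 = 6 + 3·7^1 + 5·7^2 + 6·7^3. Digit sequence: (6, 3, 5, 6).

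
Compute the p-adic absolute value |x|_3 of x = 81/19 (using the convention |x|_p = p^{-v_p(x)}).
|81/19|_3 = 1/81

Step 1 — compute v_3(x) by factoring powers of 3 out of the numerator and denominator: v_3(81/19) = 4. Step 2 — apply |x|_p = p^{-v_p(x)} = 3^{-4} = 1/81.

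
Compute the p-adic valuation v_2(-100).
v_2(-100) = 2

v_2(n) is the largest exponent k such that 2^k divides n. Factor out: -100 = -2^2 · 25. (Sign doesn't affect v_p.) So v_2(-100) = 2.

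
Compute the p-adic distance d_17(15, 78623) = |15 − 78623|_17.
d_17(15, 78623) = 1/4913

Step 1 — x − y = 15 − 78623 = -78608. Step 2 — v_17(-78608) = 3 (factor: -78608 = −(17^3 · 16); the sign does not affect v_p). Step 3 — |x − y|_17 = 17^{-3} = 1/4913.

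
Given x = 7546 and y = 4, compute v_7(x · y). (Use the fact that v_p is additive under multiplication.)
v_7(30184) = 3

v_p(x) = 3 (factor: 7546 = 7^3 · 22); v_p(y) = 0 (factor: 4 = 7^0 · 4). Additivity: v_p(xy) = v_p(x) + v_p(y) = 3 + 0 = 3. (Direct check: xy = 30184 = 7^3 · (88).)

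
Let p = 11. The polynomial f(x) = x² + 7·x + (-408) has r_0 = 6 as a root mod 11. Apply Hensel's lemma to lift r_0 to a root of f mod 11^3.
r_2 = 17 (mod 1331)

Hensel: r_{i+1} = r_i − f(r_i)·(f′(r_i))^{-1} mod 11^{i+2}, f′(x) = 2x + 7. Iterate:
  r_0 = 6 (mod 11)
  r_1 = 17 (mod 121)
  r_2 = 17 (mod 1331)
Final: r = 17 satisfies f(r) ≡ 0 mod 11^3.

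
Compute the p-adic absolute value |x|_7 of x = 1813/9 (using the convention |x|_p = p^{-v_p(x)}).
|1813/9|_7 = 1/49

Step 1 — compute v_7(x) by factoring powers of 7 out of the numerator and denominator: v_7(1813/9) = 2. Step 2 — apply |x|_p = p^{-v_p(x)} = 7^{-2} = 1/49.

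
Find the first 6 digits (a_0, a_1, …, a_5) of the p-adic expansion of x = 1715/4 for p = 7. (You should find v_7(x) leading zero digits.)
(a_0, …, a_5) = (0, 0, 0, 3, 5, 1)

v_7(1715/4) = 3, so a_0 = ... = a_2 = 0. Factor out: x = 7^3 · u with u = 5/4 a unit in ℤ_7. Expand u iteratively via a_{v+i} = u_i mod 7, u_{i+1} = (u_i − a_{v+i})/7:
  u_0 = 5/4;  a_3 = 3;  u_1 = (u_0 − 3)/7 = -1/4
  u_1 = -1/4;  a_4 = 5;  u_2 = (u_1 − 5)/7 = -3/4
  u_2 = -3/4;  a_5 = 1;  u_3 = (u_2 − 1)/7 = -1/4
Digits: (0, 0, 0, 3, 5, 1).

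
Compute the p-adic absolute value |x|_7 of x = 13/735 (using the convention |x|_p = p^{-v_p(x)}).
|13/735|_7 = 49

Step 1 — compute v_7(x) by factoring powers of 7 out of the numerator and denominator: v_7(13/735) = -2. Step 2 — apply |x|_p = p^{-v_p(x)} = 7^{2} = 49.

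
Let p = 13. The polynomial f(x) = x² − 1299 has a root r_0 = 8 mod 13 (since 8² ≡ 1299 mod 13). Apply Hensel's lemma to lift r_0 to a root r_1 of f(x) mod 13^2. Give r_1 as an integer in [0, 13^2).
r_1 = 138 (mod 169)

Hensel's recurrence: r_{i+1} = r_i − f(r_i)·(f′(r_i))^{-1} mod 13^{i+2}, with f′(x) = 2x. Iterate:
  r_0 = 8 (mod 13)
  r_1 = 138 (mod 169)
Final: r_1 = 138, and one checks f(r_1) ≡ 0 mod 13^2.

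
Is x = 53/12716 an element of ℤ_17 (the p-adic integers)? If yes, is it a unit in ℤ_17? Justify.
x ∉ ℤ_17 (v_17(x) = -2 < 0)

ℤ_17 = {x ∈ ℚ_17 : v_17(x) ≥ 0} and ℤ_17^× = {x ∈ ℤ_17 : v_17(x) = 0}. Here v_17(53/12716) = v_17(num) − v_17(den) = -2; compare against these criteria.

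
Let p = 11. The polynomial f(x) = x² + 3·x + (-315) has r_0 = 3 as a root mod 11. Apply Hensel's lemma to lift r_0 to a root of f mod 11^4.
r_3 = 10563 (mod 14641)

Hensel: r_{i+1} = r_i − f(r_i)·(f′(r_i))^{-1} mod 11^{i+2}, f′(x) = 2x + 3. Iterate:
  r_0 = 3 (mod 11)
  r_1 = 36 (mod 121)
  r_2 = 1246 (mod 1331)
  r_3 = 10563 (mod 14641)
Final: r = 10563 satisfies f(r) ≡ 0 mod 11^4.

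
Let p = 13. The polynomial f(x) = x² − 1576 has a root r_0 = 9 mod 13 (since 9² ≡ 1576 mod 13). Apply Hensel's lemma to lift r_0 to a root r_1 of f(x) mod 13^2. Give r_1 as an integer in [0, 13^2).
r_1 = 139 (mod 169)

Hensel's recurrence: r_{i+1} = r_i − f(r_i)·(f′(r_i))^{-1} mod 13^{i+2}, with f′(x) = 2x. Iterate:
  r_0 = 9 (mod 13)
  r_1 = 139 (mod 169)
Final: r_1 = 139, and one checks f(r_1) ≡ 0 mod 13^2.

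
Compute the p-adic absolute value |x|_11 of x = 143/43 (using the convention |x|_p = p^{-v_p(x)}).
|143/43|_11 = 1/11

Step 1 — compute v_11(x) by factoring powers of 11 out of the numerator and denominator: v_11(143/43) = 1. Step 2 — apply |x|_p = p^{-v_p(x)} = 11^{-1} = 1/11.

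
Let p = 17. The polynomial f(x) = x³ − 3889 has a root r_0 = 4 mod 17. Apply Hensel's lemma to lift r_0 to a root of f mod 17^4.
r_3 = 4220 (mod 83521)

Hensel: r_{i+1} = r_i − f(r_i)/f′(r_i) mod 17^{i+2}, where f′(x) = 3x². Iterate:
  r_0 = 4 (mod 17)
  r_1 = 174 (mod 289)
  r_2 = 4220 (mod 4913)
  r_3 = 4220 (mod 83521)
Final: r = 4220 with f(r) ≡ 0 mod 17^4.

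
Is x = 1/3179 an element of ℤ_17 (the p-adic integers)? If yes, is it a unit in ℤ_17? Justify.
x ∉ ℤ_17 (v_17(x) = -2 < 0)

ℤ_17 = {x ∈ ℚ_17 : v_17(x) ≥ 0} and ℤ_17^× = {x ∈ ℤ_17 : v_17(x) = 0}. Here v_17(1/3179) = v_17(num) − v_17(den) = -2; compare against these criteria.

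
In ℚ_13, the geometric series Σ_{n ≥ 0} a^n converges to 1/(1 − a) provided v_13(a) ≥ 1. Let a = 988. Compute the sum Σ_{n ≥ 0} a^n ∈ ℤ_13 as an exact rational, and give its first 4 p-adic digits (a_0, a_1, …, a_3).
Σ a^n = 1/(1 − a) = -1/987;  first 4 digits = (1, 11, 9, 7)

v_13(a) = 1 ≥ 1, so the series converges in ℤ_13 to 1/(1 − a) = 1/(1 − 988) = -1/987. Expand this rational in ℤ_13: compute digits iteratively via d_i = x_i mod 13, x_{i+1} = (x_i − d_i)/13. The first 4 digits are (1, 11, 9, 7).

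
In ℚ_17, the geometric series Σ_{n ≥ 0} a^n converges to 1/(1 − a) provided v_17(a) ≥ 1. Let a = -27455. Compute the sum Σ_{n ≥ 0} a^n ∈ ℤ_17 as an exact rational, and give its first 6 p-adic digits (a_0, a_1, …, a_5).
Σ a^n = 1/(1 − a) = 1/27456;  first 6 digits = (1, 0, 7, 11, 14, 3)

v_17(a) = 2 ≥ 1, so the series converges in ℤ_17 to 1/(1 − a) = 1/(1 − (-27455)) = 1/27456. Expand this rational in ℤ_17: compute digits iteratively via d_i = x_i mod 17, x_{i+1} = (x_i − d_i)/17. The first 6 digits are (1, 0, 7, 11, 14, 3).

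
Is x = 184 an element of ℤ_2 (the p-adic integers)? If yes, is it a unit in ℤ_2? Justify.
x ∈ ℤ_2 but not a unit; v_2(x) = 3 > 0

ℤ_2 = {x ∈ ℚ_2 : v_2(x) ≥ 0} and ℤ_2^× = {x ∈ ℤ_2 : v_2(x) = 0}. Here v_2(184) = v_2(num) − v_2(den) = 3; compare against these criteria.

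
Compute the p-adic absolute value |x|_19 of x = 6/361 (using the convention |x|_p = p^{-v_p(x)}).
|6/361|_19 = 361

Step 1 — compute v_19(x) by factoring powers of 19 out of the numerator and denominator: v_19(6/361) = -2. Step 2 — apply |x|_p = p^{-v_p(x)} = 19^{2} = 361.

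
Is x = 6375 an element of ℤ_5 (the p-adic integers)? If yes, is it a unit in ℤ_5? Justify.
x ∈ ℤ_5 but not a unit; v_5(x) = 3 > 0

ℤ_5 = {x ∈ ℚ_5 : v_5(x) ≥ 0} and ℤ_5^× = {x ∈ ℤ_5 : v_5(x) = 0}. Here v_5(6375) = v_5(num) − v_5(den) = 3; compare against these criteria.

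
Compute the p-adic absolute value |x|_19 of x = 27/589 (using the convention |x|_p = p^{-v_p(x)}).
|27/589|_19 = 19

Step 1 — compute v_19(x) by factoring powers of 19 out of the numerator and denominator: v_19(27/589) = -1. Step 2 — apply |x|_p = p^{-v_p(x)} = 19^{1} = 19.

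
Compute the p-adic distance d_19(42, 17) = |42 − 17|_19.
d_19(42, 17) = 1

Step 1 — x − y = 42 − 17 = 25. Step 2 — v_19(25) = 0 (factor: 25 = (19^0 · 25); the sign does not affect v_p). Step 3 — |x − y|_19 = 19^{0} = 1.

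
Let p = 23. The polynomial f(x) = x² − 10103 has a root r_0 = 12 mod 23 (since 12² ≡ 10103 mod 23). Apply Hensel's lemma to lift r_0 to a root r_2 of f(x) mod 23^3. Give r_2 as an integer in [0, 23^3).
r_2 = 3623 (mod 12167)

Hensel's recurrence: r_{i+1} = r_i − f(r_i)·(f′(r_i))^{-1} mod 23^{i+2}, with f′(x) = 2x. Iterate:
  r_0 = 12 (mod 23)
  r_1 = 449 (mod 529)
  r_2 = 3623 (mod 12167)
Final: r_2 = 3623, and one checks f(r_2) ≡ 0 mod 23^3.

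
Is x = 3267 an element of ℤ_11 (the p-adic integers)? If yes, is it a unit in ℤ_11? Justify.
x ∈ ℤ_11 but not a unit; v_11(x) = 2 > 0

ℤ_11 = {x ∈ ℚ_11 : v_11(x) ≥ 0} and ℤ_11^× = {x ∈ ℤ_11 : v_11(x) = 0}. Here v_11(3267) = v_11(num) − v_11(den) = 2; compare against these criteria.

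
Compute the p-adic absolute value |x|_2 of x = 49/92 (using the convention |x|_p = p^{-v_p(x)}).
|49/92|_2 = 4

Step 1 — compute v_2(x) by factoring powers of 2 out of the numerator and denominator: v_2(49/92) = -2. Step 2 — apply |x|_p = p^{-v_p(x)} = 2^{2} = 4.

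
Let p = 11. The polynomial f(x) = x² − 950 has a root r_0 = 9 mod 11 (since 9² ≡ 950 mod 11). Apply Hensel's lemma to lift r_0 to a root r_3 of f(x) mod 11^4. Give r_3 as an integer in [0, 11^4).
r_3 = 12164 (mod 14641)

Hensel's recurrence: r_{i+1} = r_i − f(r_i)·(f′(r_i))^{-1} mod 11^{i+2}, with f′(x) = 2x. Iterate:
  r_0 = 9 (mod 11)
  r_1 = 64 (mod 121)
  r_2 = 185 (mod 1331)
  r_3 = 12164 (mod 14641)
Final: r_3 = 12164, and one checks f(r_3) ≡ 0 mod 11^4.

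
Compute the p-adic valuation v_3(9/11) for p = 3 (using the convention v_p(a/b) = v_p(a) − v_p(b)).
v_3(9/11) = 2

Factor powers of 3 from the numerator and denominator of the reduced fraction: 9 = 3^2 · 1 and 11 = 3^0 · 11. Apply v_p(a/b) = v_p(a) − v_p(b): v_3(9/11) = 2 − 0 = 2.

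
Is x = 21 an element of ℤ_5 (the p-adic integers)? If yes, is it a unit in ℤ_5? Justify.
x ∈ ℤ_5^× (unit); v_5(x) = 0

ℤ_5 = {x ∈ ℚ_5 : v_5(x) ≥ 0} and ℤ_5^× = {x ∈ ℤ_5 : v_5(x) = 0}. Here v_5(21) = v_5(num) − v_5(den) = 0; compare against these criteria.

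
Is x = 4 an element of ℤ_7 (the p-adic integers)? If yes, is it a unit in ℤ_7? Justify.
x ∈ ℤ_7^× (unit); v_7(x) = 0

ℤ_7 = {x ∈ ℚ_7 : v_7(x) ≥ 0} and ℤ_7^× = {x ∈ ℤ_7 : v_7(x) = 0}. Here v_7(4) = v_7(num) − v_7(den) = 0; compare against these criteria.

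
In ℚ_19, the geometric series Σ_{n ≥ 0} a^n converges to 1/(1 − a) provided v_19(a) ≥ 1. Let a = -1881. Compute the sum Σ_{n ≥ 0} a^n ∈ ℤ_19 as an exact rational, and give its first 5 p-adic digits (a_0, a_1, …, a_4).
Σ a^n = 1/(1 − a) = 1/1882;  first 5 digits = (1, 15, 10, 14, 1)

v_19(a) = 1 ≥ 1, so the series converges in ℤ_19 to 1/(1 − a) = 1/(1 − (-1881)) = 1/1882. Expand this rational in ℤ_19: compute digits iteratively via d_i = x_i mod 19, x_{i+1} = (x_i − d_i)/19. The first 5 digits are (1, 15, 10, 14, 1).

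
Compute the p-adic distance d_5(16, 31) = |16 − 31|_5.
d_5(16, 31) = 1/5

Step 1 — x − y = 16 − 31 = -15. Step 2 — v_5(-15) = 1 (factor: -15 = −(5^1 · 3); the sign does not affect v_p). Step 3 — |x − y|_5 = 5^{-1} = 1/5.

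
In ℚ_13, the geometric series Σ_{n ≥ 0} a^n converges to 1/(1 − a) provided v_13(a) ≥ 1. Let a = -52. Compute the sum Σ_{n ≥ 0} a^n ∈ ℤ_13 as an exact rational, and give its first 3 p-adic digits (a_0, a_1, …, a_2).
Σ a^n = 1/(1 − a) = 1/53;  first 3 digits = (1, 9, 2)

v_13(a) = 1 ≥ 1, so the series converges in ℤ_13 to 1/(1 − a) = 1/(1 − (-52)) = 1/53. Expand this rational in ℤ_13: compute digits iteratively via d_i = x_i mod 13, x_{i+1} = (x_i − d_i)/13. The first 3 digits are (1, 9, 2).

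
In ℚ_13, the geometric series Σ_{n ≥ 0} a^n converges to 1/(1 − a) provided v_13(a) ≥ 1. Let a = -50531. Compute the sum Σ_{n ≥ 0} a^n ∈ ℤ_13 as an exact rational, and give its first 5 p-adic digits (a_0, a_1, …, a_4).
Σ a^n = 1/(1 − a) = 1/50532;  first 5 digits = (1, 0, 0, 3, 11)

v_13(a) = 3 ≥ 1, so the series converges in ℤ_13 to 1/(1 − a) = 1/(1 − (-50531)) = 1/50532. Expand this rational in ℤ_13: compute digits iteratively via d_i = x_i mod 13, x_{i+1} = (x_i − d_i)/13. The first 5 digits are (1, 0, 0, 3, 11).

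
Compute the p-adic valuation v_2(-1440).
v_2(-1440) = 5

v_2(n) is the largest exponent k such that 2^k divides n. Factor out: -1440 = -2^5 · 45. (Sign doesn't affect v_p.) So v_2(-1440) = 5.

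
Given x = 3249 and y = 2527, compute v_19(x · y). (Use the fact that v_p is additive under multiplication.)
v_19(8210223) = 4

v_p(x) = 2 (factor: 3249 = 19^2 · 9); v_p(y) = 2 (factor: 2527 = 19^2 · 7). Additivity: v_p(xy) = v_p(x) + v_p(y) = 2 + 2 = 4. (Direct check: xy = 8210223 = 19^4 · (63).)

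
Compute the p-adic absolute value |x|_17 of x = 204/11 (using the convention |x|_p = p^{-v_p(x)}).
|204/11|_17 = 1/17

Step 1 — compute v_17(x) by factoring powers of 17 out of the numerator and denominator: v_17(204/11) = 1. Step 2 — apply |x|_p = p^{-v_p(x)} = 17^{-1} = 1/17.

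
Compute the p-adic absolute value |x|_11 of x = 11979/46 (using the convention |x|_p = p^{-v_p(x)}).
|11979/46|_11 = 1/1331

Step 1 — compute v_11(x) by factoring powers of 11 out of the numerator and denominator: v_11(11979/46) = 3. Step 2 — apply |x|_p = p^{-v_p(x)} = 11^{-3} = 1/1331.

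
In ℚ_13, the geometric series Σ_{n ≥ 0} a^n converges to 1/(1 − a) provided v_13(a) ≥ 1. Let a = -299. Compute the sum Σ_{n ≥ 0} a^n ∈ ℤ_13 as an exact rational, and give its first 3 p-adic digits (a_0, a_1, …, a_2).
Σ a^n = 1/(1 − a) = 1/300;  first 3 digits = (1, 3, 7)

v_13(a) = 1 ≥ 1, so the series converges in ℤ_13 to 1/(1 − a) = 1/(1 − (-299)) = 1/300. Expand this rational in ℤ_13: compute digits iteratively via d_i = x_i mod 13, x_{i+1} = (x_i − d_i)/13. The first 3 digits are (1, 3, 7).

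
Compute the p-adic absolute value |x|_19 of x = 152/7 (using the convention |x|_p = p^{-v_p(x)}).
|152/7|_19 = 1/19

Step 1 — compute v_19(x) by factoring powers of 19 out of the numerator and denominator: v_19(152/7) = 1. Step 2 — apply |x|_p = p^{-v_p(x)} = 19^{-1} = 1/19.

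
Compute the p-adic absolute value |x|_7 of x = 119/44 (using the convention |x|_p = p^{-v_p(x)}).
|119/44|_7 = 1/7

Step 1 — compute v_7(x) by factoring powers of 7 out of the numerator and denominator: v_7(119/44) = 1. Step 2 — apply |x|_p = p^{-v_p(x)} = 7^{-1} = 1/7.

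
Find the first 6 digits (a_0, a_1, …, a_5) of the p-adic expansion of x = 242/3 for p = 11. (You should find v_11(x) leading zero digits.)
(a_0, …, a_5) = (0, 0, 8, 3, 7, 3)

v_11(242/3) = 2, so a_0 = ... = a_1 = 0. Factor out: x = 11^2 · u with u = 2/3 a unit in ℤ_11. Expand u iteratively via a_{v+i} = u_i mod 11, u_{i+1} = (u_i − a_{v+i})/11:
  u_0 = 2/3;  a_2 = 8;  u_1 = (u_0 − 8)/11 = -2/3
  u_1 = -2/3;  a_3 = 3;  u_2 = (u_1 − 3)/11 = -1/3
  u_2 = -1/3;  a_4 = 7;  u_3 = (u_2 − 7)/11 = -2/3
  u_3 = -2/3;  a_5 = 3;  u_4 = (u_3 − 3)/11 = -1/3
Digits: (0, 0, 8, 3, 7, 3).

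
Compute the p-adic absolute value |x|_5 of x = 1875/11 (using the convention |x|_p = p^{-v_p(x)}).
|1875/11|_5 = 1/625

Step 1 — compute v_5(x) by factoring powers of 5 out of the numerator and denominator: v_5(1875/11) = 4. Step 2 — apply |x|_p = p^{-v_p(x)} = 5^{-4} = 1/625.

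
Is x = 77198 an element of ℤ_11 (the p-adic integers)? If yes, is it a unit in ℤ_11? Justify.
x ∈ ℤ_11 but not a unit; v_11(x) = 3 > 0

ℤ_11 = {x ∈ ℚ_11 : v_11(x) ≥ 0} and ℤ_11^× = {x ∈ ℤ_11 : v_11(x) = 0}. Here v_11(77198) = v_11(num) − v_11(den) = 3; compare against these criteria.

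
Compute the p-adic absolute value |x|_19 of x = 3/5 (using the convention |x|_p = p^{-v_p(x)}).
|3/5|_19 = 1

Step 1 — compute v_19(x) by factoring powers of 19 out of the numerator and denominator: v_19(3/5) = 0. Step 2 — apply |x|_p = p^{-v_p(x)} = 19^{0} = 1.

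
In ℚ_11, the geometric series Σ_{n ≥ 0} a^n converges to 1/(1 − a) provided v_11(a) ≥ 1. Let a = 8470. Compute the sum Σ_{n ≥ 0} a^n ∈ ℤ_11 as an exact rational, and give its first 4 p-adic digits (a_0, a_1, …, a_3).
Σ a^n = 1/(1 − a) = -1/8469;  first 4 digits = (1, 0, 4, 6)

v_11(a) = 2 ≥ 1, so the series converges in ℤ_11 to 1/(1 − a) = 1/(1 − 8470) = -1/8469. Expand this rational in ℤ_11: compute digits iteratively via d_i = x_i mod 11, x_{i+1} = (x_i − d_i)/11. The first 4 digits are (1, 0, 4, 6).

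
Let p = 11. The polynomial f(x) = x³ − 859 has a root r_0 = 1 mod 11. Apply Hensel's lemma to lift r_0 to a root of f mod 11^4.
r_3 = 11661 (mod 14641)

Hensel: r_{i+1} = r_i − f(r_i)/f′(r_i) mod 11^{i+2}, where f′(x) = 3x². Iterate:
  r_0 = 1 (mod 11)
  r_1 = 45 (mod 121)
  r_2 = 1013 (mod 1331)
  r_3 = 11661 (mod 14641)
Final: r = 11661 with f(r) ≡ 0 mod 11^4.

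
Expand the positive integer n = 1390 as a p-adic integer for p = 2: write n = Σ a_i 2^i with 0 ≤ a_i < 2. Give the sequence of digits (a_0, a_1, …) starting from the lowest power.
(a_0, a_1, …) = (0, 1, 1, 1, 0, 1, 1, 0, 1, 0, 1)

Repeated division by 2 gives the digits low-to-high: 1390 = 1·2^1 + 1·2^2 + 1·2^3 + 1·2^5 + 1·2^6 + 1·2^8 + 1·2^10. Digit sequence: (0, 1, 1, 1, 0, 1, 1, 0, 1, 0, 1).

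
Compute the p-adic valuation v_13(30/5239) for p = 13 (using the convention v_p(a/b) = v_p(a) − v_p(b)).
v_13(30/5239) = -2

Factor powers of 13 from the numerator and denominator of the reduced fraction: 30 = 13^0 · 30 and 5239 = 13^2 · 31. Apply v_p(a/b) = v_p(a) − v_p(b): v_13(30/5239) = 0 − 2 = -2.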